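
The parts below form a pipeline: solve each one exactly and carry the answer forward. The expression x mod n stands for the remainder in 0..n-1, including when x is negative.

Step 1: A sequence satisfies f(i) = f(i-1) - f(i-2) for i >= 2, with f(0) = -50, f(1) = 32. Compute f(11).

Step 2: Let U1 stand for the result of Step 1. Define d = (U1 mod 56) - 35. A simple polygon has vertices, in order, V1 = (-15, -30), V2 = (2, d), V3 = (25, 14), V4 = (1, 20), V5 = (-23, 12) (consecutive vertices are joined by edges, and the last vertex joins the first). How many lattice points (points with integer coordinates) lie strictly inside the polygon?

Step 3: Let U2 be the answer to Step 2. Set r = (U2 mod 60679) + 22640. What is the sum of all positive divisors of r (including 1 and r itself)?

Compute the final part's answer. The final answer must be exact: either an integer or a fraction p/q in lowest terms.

Step 1: f(2) = 1*(32) - 1*(-50) = 82; iterating: f(2)=82, f(3)=50, f(4)=-32, f(5)=-82, f(6)=-50, f(7)=32, f(8)=82, f(9)=50, f(10)=-32, f(11)=-82; answer -82
Step 2: U1 = -82; d = -5; cross terms: (-15*-5 - 2*-30)=135, (2*14 - 25*-5)=153, (25*20 - 1*14)=486, (1*12 - -23*20)=472, (-23*-30 - -15*12)=870; twice the area = |2116| = 2116; area = 1058; boundary points = 1 + 1 + 6 + 8 + 2 = 18; strictly interior points = area - boundary/2 + 1 = 1050; answer 1050
Step 3: U2 = 1050; r = 23690; 23690 = 2 * 5 * 23 * 103; sigma = (1 + 2) * (1 + 5) * (1 + 23) * (1 + 103) = 3 * 6 * 24 * 104 = 44928; answer 44928

44928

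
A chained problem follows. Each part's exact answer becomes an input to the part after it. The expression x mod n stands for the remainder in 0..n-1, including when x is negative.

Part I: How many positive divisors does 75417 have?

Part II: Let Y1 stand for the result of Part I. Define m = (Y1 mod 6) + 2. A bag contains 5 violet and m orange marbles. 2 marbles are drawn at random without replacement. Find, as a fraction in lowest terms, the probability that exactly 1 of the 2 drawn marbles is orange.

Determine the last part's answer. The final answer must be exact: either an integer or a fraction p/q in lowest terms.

5/9

Part I: 75417 = 3 * 23 * 1093; number of divisors = (1+1) * (1+1) * (1+1) = 8; answer 8
Part II: Y1 = 8; m = 4; total draws C(9,2) = 36; favorable C(4,1)*C(5,1) = 20; P = 5/9; answer 5/9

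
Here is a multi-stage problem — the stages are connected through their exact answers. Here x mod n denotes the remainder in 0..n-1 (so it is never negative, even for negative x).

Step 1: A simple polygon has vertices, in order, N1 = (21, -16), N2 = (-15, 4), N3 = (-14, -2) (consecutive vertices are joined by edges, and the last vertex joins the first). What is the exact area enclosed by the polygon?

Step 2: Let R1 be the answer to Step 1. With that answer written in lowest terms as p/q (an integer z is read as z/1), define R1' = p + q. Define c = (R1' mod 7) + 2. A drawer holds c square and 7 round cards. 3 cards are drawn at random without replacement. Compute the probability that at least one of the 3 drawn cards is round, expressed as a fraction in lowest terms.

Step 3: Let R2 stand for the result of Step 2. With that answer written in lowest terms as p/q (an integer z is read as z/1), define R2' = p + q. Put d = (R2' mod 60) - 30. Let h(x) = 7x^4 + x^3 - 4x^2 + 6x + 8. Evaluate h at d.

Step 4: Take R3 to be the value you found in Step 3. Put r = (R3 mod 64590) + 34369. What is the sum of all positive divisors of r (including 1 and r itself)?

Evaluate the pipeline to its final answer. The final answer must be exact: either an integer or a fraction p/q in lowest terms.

100128

Step 1: cross terms: (21*4 - -15*-16)=-156, (-15*-2 - -14*4)=86, (-14*-16 - 21*-2)=266; twice the area = |196| = 196; area = 98; answer 98
Step 2: R1 = 98; threaded value p + q = 99; c = 3; total draws C(10,3) = 120; complement C(3,3) = 1; favorable 120 - 1 = 119; P = 119/120; answer 119/120
Step 3: R2 = 119/120; threaded value p + q = 239; d = 29; 7*(29)^4 + 1*(29)^3 - 4*(29)^2 + 6*(29)^1 + 8 = (4950967) + (24389) + (-3364) + (174) + (8) = 4972174; answer 4972174
Step 4: R3 = 4972174; r = 97703; 97703 = 41 * 2383; sigma = (1 + 41) * (1 + 2383) = 42 * 2384 = 100128; answer 100128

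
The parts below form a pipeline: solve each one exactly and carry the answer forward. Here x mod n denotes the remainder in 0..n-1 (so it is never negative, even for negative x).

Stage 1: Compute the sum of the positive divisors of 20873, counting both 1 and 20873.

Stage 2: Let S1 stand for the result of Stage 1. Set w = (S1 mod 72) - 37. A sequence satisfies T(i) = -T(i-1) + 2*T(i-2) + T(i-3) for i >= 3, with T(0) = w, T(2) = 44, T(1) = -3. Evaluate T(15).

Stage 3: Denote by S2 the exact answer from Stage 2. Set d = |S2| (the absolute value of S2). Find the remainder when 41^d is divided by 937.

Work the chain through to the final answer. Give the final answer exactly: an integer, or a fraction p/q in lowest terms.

Stage 1: 20873 is prime, so its only divisors are 1 and 20873; sigma = 1 + 20873 = 20874; answer 20874
Stage 2: S1 = 20874; w = 29; T(3) = -1*(44) + 2*(-3) + 1*(29) = -21; iterating: T(3)=-21, T(4)=106, T(5)=-104, T(6)=295, T(7)=-397, T(8)=883, T(9)=-1382, T(10)=2751, T(11)=-4632, T(12)=8752, T(13)=-15265, T(14)=28137, T(15)=-49915; answer -49915
Stage 3: S2 = -49915; d = 49915; squarings mod 937: 41^1=41, 41^2=744, 41^4=706, 41^8=889, 41^16=430, 41^32=311, 41^64=210, 41^128=61, 41^256=910, 41^512=729, 41^1024=162, 41^2048=8, 41^4096=64, 41^8192=348, 41^16384=231, 41^32768=889; 41^49915 = 41^1 * 41^2 * 41^8 * 41^16 * 41^32 * 41^64 * 41^128 * 41^512 * 41^16384 * 41^32768 = 770 (mod 937); answer 770

770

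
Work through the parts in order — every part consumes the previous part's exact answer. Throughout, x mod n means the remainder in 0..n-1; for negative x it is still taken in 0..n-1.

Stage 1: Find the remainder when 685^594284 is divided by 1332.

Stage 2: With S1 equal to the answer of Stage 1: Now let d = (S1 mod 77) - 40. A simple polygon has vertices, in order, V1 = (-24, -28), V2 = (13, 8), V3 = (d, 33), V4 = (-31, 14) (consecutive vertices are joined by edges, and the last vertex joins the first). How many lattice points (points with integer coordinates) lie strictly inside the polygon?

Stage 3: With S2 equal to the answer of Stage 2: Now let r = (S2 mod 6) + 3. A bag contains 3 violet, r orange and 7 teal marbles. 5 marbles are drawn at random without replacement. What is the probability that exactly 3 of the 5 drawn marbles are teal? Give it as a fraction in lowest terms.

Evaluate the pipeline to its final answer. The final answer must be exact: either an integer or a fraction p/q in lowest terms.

Stage 1: squarings mod 1332: 685^1=685, 685^2=361, 685^4=1117, 685^8=937, 685^16=181, 685^32=793, 685^64=145, 685^128=1045, 685^256=1117, 685^512=937, 685^1024=181, 685^2048=793, 685^4096=145, 685^8192=1045, 685^16384=1117, 685^32768=937, 685^65536=181, 685^131072=793, 685^262144=145, 685^524288=1045; 685^594284 = 685^4 * 685^8 * 685^32 * 685^64 * 685^256 * 685^4096 * 685^65536 * 685^524288 = 793 (mod 1332); answer 793
Stage 2: S1 = 793; d = -17; cross terms: (-24*8 - 13*-28)=172, (13*33 - -17*8)=565, (-17*14 - -31*33)=785, (-31*-28 - -24*14)=1204; twice the area = |2726| = 2726; area = 1363; boundary points = 1 + 5 + 1 + 7 = 14; strictly interior points = area - boundary/2 + 1 = 1357; answer 1357
Stage 3: S2 = 1357; r = 4; total draws C(14,5) = 2002; favorable C(7,3)*C(7,2) = 735; P = 105/286; answer 105/286

105/286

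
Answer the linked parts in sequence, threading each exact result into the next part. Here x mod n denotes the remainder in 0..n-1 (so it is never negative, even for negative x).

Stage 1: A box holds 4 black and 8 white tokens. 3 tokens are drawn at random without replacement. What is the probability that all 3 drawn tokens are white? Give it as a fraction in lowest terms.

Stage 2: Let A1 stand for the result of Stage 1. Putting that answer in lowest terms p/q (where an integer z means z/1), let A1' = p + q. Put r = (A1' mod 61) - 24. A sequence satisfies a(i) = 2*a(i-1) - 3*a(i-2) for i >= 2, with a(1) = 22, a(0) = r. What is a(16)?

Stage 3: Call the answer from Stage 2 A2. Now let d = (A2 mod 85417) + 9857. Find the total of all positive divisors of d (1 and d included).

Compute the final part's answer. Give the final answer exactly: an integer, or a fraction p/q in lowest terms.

Stage 1: total draws C(12,3) = 220; favorable C(8,3) = 56; P = 14/55; answer 14/55
Stage 2: A1 = 14/55; threaded value p + q = 69; r = -16; a(2) = 2*(22) - 3*(-16) = 92; iterating: a(2)=92, a(3)=118, a(4)=-40, a(5)=-434, a(6)=-748, a(7)=-194, a(8)=1856, a(9)=4294, a(10)=3020, a(11)=-6842, a(12)=-22744, a(13)=-24962, a(14)=18308, a(15)=111502, a(16)=168080; answer 168080
Stage 3: A2 = 168080; d = 92520; 92520 = 2^3 * 3^2 * 5 * 257; sigma = (1 + 2 + 4 + 8) * (1 + 3 + 9) * (1 + 5) * (1 + 257) = 15 * 13 * 6 * 258 = 301860; answer 301860

301860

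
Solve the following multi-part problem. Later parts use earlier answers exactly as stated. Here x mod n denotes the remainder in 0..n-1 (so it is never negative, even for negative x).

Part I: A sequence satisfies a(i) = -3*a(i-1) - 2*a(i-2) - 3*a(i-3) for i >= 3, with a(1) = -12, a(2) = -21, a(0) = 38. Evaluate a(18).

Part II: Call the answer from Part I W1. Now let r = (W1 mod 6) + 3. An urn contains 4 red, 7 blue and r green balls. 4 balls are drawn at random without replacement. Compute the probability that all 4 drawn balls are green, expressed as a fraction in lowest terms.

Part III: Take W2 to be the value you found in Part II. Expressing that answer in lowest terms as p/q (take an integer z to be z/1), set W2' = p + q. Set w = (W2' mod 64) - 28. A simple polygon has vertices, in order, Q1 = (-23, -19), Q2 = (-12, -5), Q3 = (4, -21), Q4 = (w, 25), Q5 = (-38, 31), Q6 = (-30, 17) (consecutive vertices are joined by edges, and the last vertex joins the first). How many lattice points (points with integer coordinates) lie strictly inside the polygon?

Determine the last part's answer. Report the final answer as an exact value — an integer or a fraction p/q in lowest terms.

Part I: a(3) = -3*(-21) - 2*(-12) - 3*(38) = -27; iterating: a(3)=-27, a(4)=159, a(5)=-360, a(6)=843, a(7)=-2286, a(8)=6252, a(9)=-16713, a(10)=44493, a(11)=-118809, a(12)=317580, a(13)=-848601, a(14)=2267070, a(15)=-6056748, a(16)=16181907, a(17)=-43233435, a(18)=115506735; answer 115506735
Part II: W1 = 115506735; r = 6; total draws C(17,4) = 2380; favorable C(6,4) = 15; P = 3/476; answer 3/476
Part III: W2 = 3/476; threaded value p + q = 479; w = 3; cross terms: (-23*-5 - -12*-19)=-113, (-12*-21 - 4*-5)=272, (4*25 - 3*-21)=163, (3*31 - -38*25)=1043, (-38*17 - -30*31)=284, (-30*-19 - -23*17)=961; twice the area = |2610| = 2610; area = 1305; boundary points = 1 + 16 + 1 + 1 + 2 + 1 = 22; strictly interior points = area - boundary/2 + 1 = 1295; answer 1295

1295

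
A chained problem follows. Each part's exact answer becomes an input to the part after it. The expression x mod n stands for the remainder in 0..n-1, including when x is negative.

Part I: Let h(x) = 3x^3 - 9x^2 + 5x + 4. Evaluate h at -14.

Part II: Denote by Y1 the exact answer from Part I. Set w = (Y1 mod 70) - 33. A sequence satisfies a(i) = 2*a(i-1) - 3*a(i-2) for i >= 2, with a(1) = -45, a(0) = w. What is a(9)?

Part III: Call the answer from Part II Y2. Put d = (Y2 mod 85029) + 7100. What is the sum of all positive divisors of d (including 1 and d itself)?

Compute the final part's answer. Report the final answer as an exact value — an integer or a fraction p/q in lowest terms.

197568

Part I: 3*(-14)^3 - 9*(-14)^2 + 5*(-14)^1 + 4 = (-8232) + (-1764) + (-70) + (4) = -10062; answer -10062
Part II: Y1 = -10062; w = -15; a(2) = 2*(-45) - 3*(-15) = -45; iterating: a(2)=-45, a(3)=45, a(4)=225, a(5)=315, a(6)=-45, a(7)=-1035, a(8)=-1935, a(9)=-765; answer -765
Part III: Y2 = -765; d = 91364; 91364 = 2^2 * 7 * 13 * 251; sigma = (1 + 2 + 4) * (1 + 7) * (1 + 13) * (1 + 251) = 7 * 8 * 14 * 252 = 197568; answer 197568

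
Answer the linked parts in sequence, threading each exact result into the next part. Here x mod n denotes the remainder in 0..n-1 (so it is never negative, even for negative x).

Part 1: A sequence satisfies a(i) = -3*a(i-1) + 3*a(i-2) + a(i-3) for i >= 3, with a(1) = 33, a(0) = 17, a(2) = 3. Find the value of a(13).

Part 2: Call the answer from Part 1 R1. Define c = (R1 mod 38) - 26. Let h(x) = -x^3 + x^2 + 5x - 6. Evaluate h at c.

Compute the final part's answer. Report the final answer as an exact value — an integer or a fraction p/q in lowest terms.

-81

Part 1: a(3) = -3*(3) + 3*(33) + 1*(17) = 107; iterating: a(3)=107, a(4)=-279, a(5)=1161, a(6)=-4213, a(7)=15843, a(8)=-59007, a(9)=220337, a(10)=-822189, a(11)=3068571, a(12)=-11451943, a(13)=42739353; answer 42739353
Part 2: R1 = 42739353; c = 5; -1*(5)^3 + 1*(5)^2 + 5*(5)^1 - 6 = (-125) + (25) + (25) + (-6) = -81; answer -81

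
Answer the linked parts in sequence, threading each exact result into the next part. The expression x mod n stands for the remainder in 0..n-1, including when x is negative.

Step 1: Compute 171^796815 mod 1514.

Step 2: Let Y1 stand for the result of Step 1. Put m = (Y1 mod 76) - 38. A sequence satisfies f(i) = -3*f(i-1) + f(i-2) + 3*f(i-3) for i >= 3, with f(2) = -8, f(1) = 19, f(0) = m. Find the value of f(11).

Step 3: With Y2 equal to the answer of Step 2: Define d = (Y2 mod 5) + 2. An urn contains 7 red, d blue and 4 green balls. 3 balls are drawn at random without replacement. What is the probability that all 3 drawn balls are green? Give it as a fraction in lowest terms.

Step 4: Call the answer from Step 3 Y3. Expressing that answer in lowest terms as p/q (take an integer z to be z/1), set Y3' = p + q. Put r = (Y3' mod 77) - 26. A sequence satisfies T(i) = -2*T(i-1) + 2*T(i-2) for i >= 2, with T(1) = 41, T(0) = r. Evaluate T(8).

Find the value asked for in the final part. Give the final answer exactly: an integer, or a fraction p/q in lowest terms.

Step 1: squarings mod 1514: 171^1=171, 171^2=475, 171^4=39, 171^8=7, 171^16=49, 171^32=887, 171^64=1003, 171^128=713, 171^256=1179, 171^512=189, 171^1024=899, 171^2048=1239, 171^4096=1439, 171^8192=1083, 171^16384=1053, 171^32768=561, 171^65536=1323, 171^131072=145, 171^262144=1343, 171^524288=475; 171^796815 = 171^1 * 171^2 * 171^4 * 171^8 * 171^128 * 171^2048 * 171^8192 * 171^262144 * 171^524288 = 597 (mod 1514); answer 597
Step 2: Y1 = 597; m = 27; f(3) = -3*(-8) + 1*(19) + 3*(27) = 124; iterating: f(3)=124, f(4)=-323, f(5)=1069, f(6)=-3158, f(7)=9574, f(8)=-28673, f(9)=86119, f(10)=-258308, f(11)=775024; answer 775024
Step 3: Y2 = 775024; d = 6; total draws C(17,3) = 680; favorable C(4,3) = 4; P = 1/170; answer 1/170
Step 4: Y3 = 1/170; threaded value p + q = 171; r = -9; T(2) = -2*(41) + 2*(-9) = -100; iterating: T(2)=-100, T(3)=282, T(4)=-764, T(5)=2092, T(6)=-5712, T(7)=15608, T(8)=-42640; answer -42640

-42640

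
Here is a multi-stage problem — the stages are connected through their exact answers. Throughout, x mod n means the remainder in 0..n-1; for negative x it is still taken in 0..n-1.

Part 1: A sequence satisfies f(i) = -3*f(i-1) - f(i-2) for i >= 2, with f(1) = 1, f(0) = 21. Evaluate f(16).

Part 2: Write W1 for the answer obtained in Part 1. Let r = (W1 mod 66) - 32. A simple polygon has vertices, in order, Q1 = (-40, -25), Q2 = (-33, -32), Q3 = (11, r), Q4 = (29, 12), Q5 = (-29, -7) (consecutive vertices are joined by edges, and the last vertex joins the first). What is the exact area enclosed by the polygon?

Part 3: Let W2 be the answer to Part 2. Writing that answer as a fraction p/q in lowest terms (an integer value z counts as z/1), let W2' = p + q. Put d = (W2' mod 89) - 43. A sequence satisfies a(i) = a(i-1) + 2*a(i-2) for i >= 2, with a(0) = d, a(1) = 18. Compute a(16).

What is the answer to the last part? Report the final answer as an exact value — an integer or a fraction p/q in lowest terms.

Part 1: f(2) = -3*(1) - 1*(21) = -24; iterating: f(2)=-24, f(3)=71, f(4)=-189, f(5)=496, f(6)=-1299, f(7)=3401, f(8)=-8904, f(9)=23311, f(10)=-61029, f(11)=159776, f(12)=-418299, f(13)=1095121, f(14)=-2867064, f(15)=7506071, f(16)=-19651149; answer -19651149
Part 2: W1 = -19651149; r = -11; cross terms: (-40*-32 - -33*-25)=455, (-33*-11 - 11*-32)=715, (11*12 - 29*-11)=451, (29*-7 - -29*12)=145, (-29*-25 - -40*-7)=445; twice the area = |2211| = 2211; area = 2211/2; answer 2211/2
Part 3: W2 = 2211/2; threaded value p + q = 2213; d = 34; a(2) = 1*(18) + 2*(34) = 86; iterating: a(2)=86, a(3)=122, a(4)=294, a(5)=538, a(6)=1126, a(7)=2202, a(8)=4454, a(9)=8858, a(10)=17766, a(11)=35482, a(12)=71014, a(13)=141978, a(14)=284006, a(15)=567962, a(16)=1135974; answer 1135974

1135974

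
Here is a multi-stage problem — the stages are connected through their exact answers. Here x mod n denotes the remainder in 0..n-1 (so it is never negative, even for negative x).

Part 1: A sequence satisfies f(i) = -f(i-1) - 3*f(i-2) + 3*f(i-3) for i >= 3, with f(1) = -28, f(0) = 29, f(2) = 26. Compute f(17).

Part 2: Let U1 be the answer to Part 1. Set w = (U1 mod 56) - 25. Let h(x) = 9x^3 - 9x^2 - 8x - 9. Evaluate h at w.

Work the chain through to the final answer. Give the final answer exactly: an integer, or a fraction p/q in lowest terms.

Part 1: f(3) = -1*(26) - 3*(-28) + 3*(29) = 145; iterating: f(3)=145, f(4)=-307, f(5)=-50, f(6)=1406, f(7)=-2177, f(8)=-2191, f(9)=12940, f(10)=-12898, f(11)=-32495, f(12)=110009, f(13)=-51218, f(14)=-376294, f(15)=859975, f(16)=115253, f(17)=-3824060; answer -3824060
Part 2: U1 = -3824060; w = -13; 9*(-13)^3 - 9*(-13)^2 - 8*(-13)^1 - 9 = (-19773) + (-1521) + (104) + (-9) = -21199; answer -21199

-21199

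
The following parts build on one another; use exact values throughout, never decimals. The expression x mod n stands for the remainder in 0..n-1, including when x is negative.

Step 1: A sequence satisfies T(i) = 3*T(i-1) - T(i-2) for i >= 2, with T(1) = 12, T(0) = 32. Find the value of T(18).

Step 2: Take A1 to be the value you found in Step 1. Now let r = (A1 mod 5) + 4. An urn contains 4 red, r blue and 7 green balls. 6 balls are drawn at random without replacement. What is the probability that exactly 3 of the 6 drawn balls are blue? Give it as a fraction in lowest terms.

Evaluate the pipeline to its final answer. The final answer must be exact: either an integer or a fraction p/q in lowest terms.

12/91

Step 1: T(2) = 3*(12) - 1*(32) = 4; iterating: T(2)=4, T(3)=0, T(4)=-4, T(5)=-12, T(6)=-32, T(7)=-84, T(8)=-220, T(9)=-576, T(10)=-1508, T(11)=-3948, T(12)=-10336, T(13)=-27060, T(14)=-70844, T(15)=-185472, T(16)=-485572, T(17)=-1271244, T(18)=-3328160; answer -3328160
Step 2: A1 = -3328160; r = 4; total draws C(15,6) = 5005; favorable C(4,3)*C(11,3) = 660; P = 12/91; answer 12/91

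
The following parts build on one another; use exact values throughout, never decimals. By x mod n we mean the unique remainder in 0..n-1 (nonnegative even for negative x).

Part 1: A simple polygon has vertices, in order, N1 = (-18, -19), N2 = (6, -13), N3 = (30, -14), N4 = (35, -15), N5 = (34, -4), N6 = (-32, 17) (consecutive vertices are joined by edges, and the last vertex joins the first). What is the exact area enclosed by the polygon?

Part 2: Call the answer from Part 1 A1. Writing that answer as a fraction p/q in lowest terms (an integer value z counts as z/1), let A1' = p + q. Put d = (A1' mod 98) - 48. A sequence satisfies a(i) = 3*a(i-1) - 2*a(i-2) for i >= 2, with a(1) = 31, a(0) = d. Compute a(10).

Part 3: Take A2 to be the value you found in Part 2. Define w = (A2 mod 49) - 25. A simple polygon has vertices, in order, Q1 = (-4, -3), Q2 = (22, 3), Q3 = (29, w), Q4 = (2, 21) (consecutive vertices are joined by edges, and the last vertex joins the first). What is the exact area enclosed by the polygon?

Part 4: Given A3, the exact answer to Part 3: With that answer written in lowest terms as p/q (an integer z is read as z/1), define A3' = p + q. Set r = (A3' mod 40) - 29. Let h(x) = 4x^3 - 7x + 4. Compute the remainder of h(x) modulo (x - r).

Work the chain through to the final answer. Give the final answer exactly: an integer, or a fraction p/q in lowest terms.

-36893

Part 1: cross terms: (-18*-13 - 6*-19)=348, (6*-14 - 30*-13)=306, (30*-15 - 35*-14)=40, (35*-4 - 34*-15)=370, (34*17 - -32*-4)=450, (-32*-19 - -18*17)=914; twice the area = |2428| = 2428; area = 1214; answer 1214
Part 2: A1 = 1214; threaded value p + q = 1215; d = -9; a(2) = 3*(31) - 2*(-9) = 111; iterating: a(2)=111, a(3)=271, a(4)=591, a(5)=1231, a(6)=2511, a(7)=5071, a(8)=10191, a(9)=20431, a(10)=40911; answer 40911
Part 3: A2 = 40911; w = 20; cross terms: (-4*3 - 22*-3)=54, (22*20 - 29*3)=353, (29*21 - 2*20)=569, (2*-3 - -4*21)=78; twice the area = |1054| = 1054; area = 527; answer 527
Part 4: A3 = 527; threaded value p + q = 528; r = -21; remainder = value at the root: 4*(-21)^3 - 7*(-21)^1 + 4 = (-37044) + (147) + (4) = -36893; answer -36893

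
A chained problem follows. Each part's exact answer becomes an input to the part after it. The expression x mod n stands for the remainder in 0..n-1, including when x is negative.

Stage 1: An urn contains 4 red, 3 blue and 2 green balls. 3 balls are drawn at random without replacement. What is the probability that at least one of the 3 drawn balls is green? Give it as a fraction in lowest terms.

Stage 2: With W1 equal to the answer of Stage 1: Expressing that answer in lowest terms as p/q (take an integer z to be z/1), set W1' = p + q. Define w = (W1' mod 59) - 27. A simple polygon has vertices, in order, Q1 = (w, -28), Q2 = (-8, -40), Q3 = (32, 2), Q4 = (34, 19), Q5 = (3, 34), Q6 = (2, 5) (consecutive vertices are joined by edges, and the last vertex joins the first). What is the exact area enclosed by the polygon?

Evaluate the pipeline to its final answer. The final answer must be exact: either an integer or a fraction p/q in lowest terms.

1465

Stage 1: total draws C(9,3) = 84; complement C(7,3) = 35; favorable 84 - 35 = 49; P = 7/12; answer 7/12
Stage 2: W1 = 7/12; threaded value p + q = 19; w = -8; cross terms: (-8*-40 - -8*-28)=96, (-8*2 - 32*-40)=1264, (32*19 - 34*2)=540, (34*34 - 3*19)=1099, (3*5 - 2*34)=-53, (2*-28 - -8*5)=-16; twice the area = |2930| = 2930; area = 1465; answer 1465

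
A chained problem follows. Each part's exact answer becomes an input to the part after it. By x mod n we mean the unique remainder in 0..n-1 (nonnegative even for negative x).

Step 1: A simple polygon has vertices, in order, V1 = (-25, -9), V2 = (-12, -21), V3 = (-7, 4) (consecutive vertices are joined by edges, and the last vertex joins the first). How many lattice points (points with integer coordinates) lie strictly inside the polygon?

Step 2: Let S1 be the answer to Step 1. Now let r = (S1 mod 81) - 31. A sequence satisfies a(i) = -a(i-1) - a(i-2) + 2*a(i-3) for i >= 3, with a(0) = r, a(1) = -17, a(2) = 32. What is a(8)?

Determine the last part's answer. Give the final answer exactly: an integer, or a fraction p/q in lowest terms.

Step 1: cross terms: (-25*-21 - -12*-9)=417, (-12*4 - -7*-21)=-195, (-7*-9 - -25*4)=163; twice the area = |385| = 385; area = 385/2; boundary points = 1 + 5 + 1 = 7; strictly interior points = area - boundary/2 + 1 = 190; answer 190
Step 2: S1 = 190; r = -3; a(3) = -1*(32) - 1*(-17) + 2*(-3) = -21; iterating: a(3)=-21, a(4)=-45, a(5)=130, a(6)=-127, a(7)=-93, a(8)=480; answer 480

480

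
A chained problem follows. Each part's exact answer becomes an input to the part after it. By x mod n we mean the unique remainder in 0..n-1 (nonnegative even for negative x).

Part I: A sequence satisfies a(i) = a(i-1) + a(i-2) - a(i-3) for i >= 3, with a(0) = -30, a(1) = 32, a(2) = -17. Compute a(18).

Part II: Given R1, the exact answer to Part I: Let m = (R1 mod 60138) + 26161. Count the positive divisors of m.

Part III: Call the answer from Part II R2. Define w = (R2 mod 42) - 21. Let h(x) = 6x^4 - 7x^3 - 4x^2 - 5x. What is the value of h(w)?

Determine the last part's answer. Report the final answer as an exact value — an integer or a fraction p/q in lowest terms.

4550

Part I: a(3) = 1*(-17) + 1*(32) - 1*(-30) = 45; iterating: a(3)=45, a(4)=-4, a(5)=58, a(6)=9, a(7)=71, a(8)=22, a(9)=84, a(10)=35, a(11)=97, a(12)=48, a(13)=110, a(14)=61, a(15)=123, a(16)=74, a(17)=136, a(18)=87; answer 87
Part II: R1 = 87; m = 26248; 26248 = 2^3 * 17 * 193; number of divisors = (3+1) * (1+1) * (1+1) = 16; answer 16
Part III: R2 = 16; w = -5; 6*(-5)^4 - 7*(-5)^3 - 4*(-5)^2 - 5*(-5)^1 = (3750) + (875) + (-100) + (25) = 4550; answer 4550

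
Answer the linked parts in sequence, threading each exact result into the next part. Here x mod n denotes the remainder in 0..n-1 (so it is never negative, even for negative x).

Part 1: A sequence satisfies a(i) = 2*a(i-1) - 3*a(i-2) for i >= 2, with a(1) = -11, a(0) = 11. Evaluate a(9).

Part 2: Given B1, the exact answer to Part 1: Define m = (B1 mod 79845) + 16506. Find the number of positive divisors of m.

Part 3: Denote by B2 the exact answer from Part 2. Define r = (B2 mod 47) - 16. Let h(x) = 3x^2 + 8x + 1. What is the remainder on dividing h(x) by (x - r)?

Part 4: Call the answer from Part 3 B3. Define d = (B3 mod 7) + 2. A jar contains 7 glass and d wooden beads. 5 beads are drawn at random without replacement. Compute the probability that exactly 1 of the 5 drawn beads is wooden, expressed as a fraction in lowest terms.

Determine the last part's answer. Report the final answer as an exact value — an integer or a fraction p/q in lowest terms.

5/12

Part 1: a(2) = 2*(-11) - 3*(11) = -55; iterating: a(2)=-55, a(3)=-77, a(4)=11, a(5)=253, a(6)=473, a(7)=187, a(8)=-1045, a(9)=-2651; answer -2651
Part 2: B1 = -2651; m = 93700; 93700 = 2^2 * 5^2 * 937; number of divisors = (2+1) * (2+1) * (1+1) = 18; answer 18
Part 3: B2 = 18; r = 2; remainder = value at the root: 3*(2)^2 + 8*(2)^1 + 1 = (12) + (16) + (1) = 29; answer 29
Part 4: B3 = 29; d = 3; total draws C(10,5) = 252; favorable C(3,1)*C(7,4) = 105; P = 5/12; answer 5/12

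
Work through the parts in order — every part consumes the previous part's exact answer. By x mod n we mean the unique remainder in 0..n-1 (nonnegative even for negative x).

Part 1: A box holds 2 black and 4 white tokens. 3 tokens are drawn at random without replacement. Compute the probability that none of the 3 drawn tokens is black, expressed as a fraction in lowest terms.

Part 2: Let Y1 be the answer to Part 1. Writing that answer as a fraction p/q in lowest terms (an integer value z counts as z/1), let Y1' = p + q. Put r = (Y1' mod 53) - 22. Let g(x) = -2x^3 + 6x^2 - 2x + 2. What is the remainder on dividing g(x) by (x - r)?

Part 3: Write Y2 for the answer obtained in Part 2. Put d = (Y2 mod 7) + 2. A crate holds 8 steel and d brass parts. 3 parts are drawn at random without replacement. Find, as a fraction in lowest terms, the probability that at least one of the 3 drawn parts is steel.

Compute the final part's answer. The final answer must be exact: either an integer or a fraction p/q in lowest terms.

Part 1: total draws C(6,3) = 20; favorable C(4,3) = 4; P = 1/5; answer 1/5
Part 2: Y1 = 1/5; threaded value p + q = 6; r = -16; remainder = value at the root: -2*(-16)^3 + 6*(-16)^2 - 2*(-16)^1 + 2 = (8192) + (1536) + (32) + (2) = 9762; answer 9762
Part 3: Y2 = 9762; d = 6; total draws C(14,3) = 364; complement C(6,3) = 20; favorable 364 - 20 = 344; P = 86/91; answer 86/91

86/91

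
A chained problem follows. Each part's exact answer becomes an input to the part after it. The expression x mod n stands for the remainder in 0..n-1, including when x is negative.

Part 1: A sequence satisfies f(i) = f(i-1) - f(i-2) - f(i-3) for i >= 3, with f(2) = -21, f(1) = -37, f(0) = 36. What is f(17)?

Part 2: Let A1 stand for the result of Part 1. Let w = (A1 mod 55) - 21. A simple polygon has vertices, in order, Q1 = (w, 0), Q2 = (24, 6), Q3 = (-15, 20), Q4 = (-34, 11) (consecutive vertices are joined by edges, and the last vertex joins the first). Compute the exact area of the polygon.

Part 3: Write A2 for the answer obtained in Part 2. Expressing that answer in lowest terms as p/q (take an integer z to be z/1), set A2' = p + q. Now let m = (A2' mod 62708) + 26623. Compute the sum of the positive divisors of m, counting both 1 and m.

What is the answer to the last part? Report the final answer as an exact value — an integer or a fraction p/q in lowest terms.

Part 1: f(3) = 1*(-21) - 1*(-37) - 1*(36) = -20; iterating: f(3)=-20, f(4)=38, f(5)=79, f(6)=61, f(7)=-56, f(8)=-196, f(9)=-201, f(10)=51, f(11)=448, f(12)=598, f(13)=99, f(14)=-947, f(15)=-1644, f(16)=-796, f(17)=1795; answer 1795
Part 2: A1 = 1795; w = 14; cross terms: (14*6 - 24*0)=84, (24*20 - -15*6)=570, (-15*11 - -34*20)=515, (-34*0 - 14*11)=-154; twice the area = |1015| = 1015; area = 1015/2; answer 1015/2
Part 3: A2 = 1015/2; threaded value p + q = 1017; m = 27640; 27640 = 2^3 * 5 * 691; sigma = (1 + 2 + 4 + 8) * (1 + 5) * (1 + 691) = 15 * 6 * 692 = 62280; answer 62280

62280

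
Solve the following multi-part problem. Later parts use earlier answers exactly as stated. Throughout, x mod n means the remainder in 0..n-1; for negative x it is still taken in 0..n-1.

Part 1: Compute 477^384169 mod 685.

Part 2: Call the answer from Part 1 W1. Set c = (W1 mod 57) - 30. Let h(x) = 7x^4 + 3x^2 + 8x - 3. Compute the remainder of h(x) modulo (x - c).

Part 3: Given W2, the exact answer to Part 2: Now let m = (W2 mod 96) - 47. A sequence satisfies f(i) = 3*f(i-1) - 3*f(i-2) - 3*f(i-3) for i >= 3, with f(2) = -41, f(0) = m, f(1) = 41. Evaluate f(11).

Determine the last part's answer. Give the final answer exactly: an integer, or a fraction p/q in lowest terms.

Part 1: squarings mod 685: 477^1=477, 477^2=109, 477^4=236, 477^8=211, 477^16=681, 477^32=16, 477^64=256, 477^128=461, 477^256=171, 477^512=471, 477^1024=586, 477^2048=211, 477^4096=681, 477^8192=16, 477^16384=256, 477^32768=461, 477^65536=171, 477^131072=471, 477^262144=586; 477^384169 = 477^1 * 477^8 * 477^32 * 477^128 * 477^1024 * 477^2048 * 477^4096 * 477^16384 * 477^32768 * 477^65536 * 477^262144 = 672 (mod 685); answer 672
Part 2: W1 = 672; c = 15; remainder = value at the root: 7*(15)^4 + 3*(15)^2 + 8*(15)^1 - 3 = (354375) + (675) + (120) + (-3) = 355167; answer 355167
Part 3: W2 = 355167; m = 16; f(3) = 3*(-41) - 3*(41) - 3*(16) = -294; iterating: f(3)=-294, f(4)=-882, f(5)=-1641, f(6)=-1395, f(7)=3384, f(8)=19260, f(9)=51813, f(10)=87507, f(11)=49302; answer 49302

49302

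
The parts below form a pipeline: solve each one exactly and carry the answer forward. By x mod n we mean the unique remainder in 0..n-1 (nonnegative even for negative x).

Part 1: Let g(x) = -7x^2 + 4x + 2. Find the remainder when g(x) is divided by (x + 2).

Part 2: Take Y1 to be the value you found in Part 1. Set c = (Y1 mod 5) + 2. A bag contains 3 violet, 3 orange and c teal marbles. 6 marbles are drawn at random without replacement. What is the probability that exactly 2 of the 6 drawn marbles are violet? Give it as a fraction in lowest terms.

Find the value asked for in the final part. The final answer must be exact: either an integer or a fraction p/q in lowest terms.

15/28

Part 1: remainder = value at the root: -7*(-2)^2 + 4*(-2)^1 + 2 = (-28) + (-8) + (2) = -34; answer -34
Part 2: Y1 = -34; c = 3; total draws C(9,6) = 84; favorable C(3,2)*C(6,4) = 45; P = 15/28; answer 15/28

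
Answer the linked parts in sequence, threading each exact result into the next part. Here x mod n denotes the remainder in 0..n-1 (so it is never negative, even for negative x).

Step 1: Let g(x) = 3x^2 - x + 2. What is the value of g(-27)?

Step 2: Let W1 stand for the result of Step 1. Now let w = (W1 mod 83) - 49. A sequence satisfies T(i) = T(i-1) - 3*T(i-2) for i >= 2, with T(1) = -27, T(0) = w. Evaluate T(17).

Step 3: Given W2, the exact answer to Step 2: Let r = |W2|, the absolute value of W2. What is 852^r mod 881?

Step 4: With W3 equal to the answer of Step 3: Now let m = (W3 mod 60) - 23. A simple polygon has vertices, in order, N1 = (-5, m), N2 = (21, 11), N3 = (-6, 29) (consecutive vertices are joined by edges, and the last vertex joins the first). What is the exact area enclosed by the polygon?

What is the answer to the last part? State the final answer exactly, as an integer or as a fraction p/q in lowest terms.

207/2

Step 1: 3*(-27)^2 - 1*(-27)^1 + 2 = (2187) + (27) + (2) = 2216; answer 2216
Step 2: W1 = 2216; w = 9; T(2) = 1*(-27) - 3*(9) = -54; iterating: T(2)=-54, T(3)=27, T(4)=189, T(5)=108, T(6)=-459, T(7)=-783, T(8)=594, T(9)=2943, T(10)=1161, T(11)=-7668, T(12)=-11151, T(13)=11853, T(14)=45306, T(15)=9747, T(16)=-126171, T(17)=-155412; answer -155412
Step 3: W2 = -155412; r = 155412; squarings mod 881: 852^1=852, 852^2=841, 852^4=719, 852^8=695, 852^16=237, 852^32=666, 852^64=413, 852^128=536, 852^256=90, 852^512=171, 852^1024=168, 852^2048=32, 852^4096=143, 852^8192=186, 852^16384=237, 852^32768=666, 852^65536=413, 852^131072=536; 852^155412 = 852^4 * 852^16 * 852^256 * 852^512 * 852^1024 * 852^2048 * 852^4096 * 852^16384 * 852^131072 = 719 (mod 881); answer 719
Step 4: W3 = 719; m = 36; cross terms: (-5*11 - 21*36)=-811, (21*29 - -6*11)=675, (-6*36 - -5*29)=-71; twice the area = |-207| = 207; area = 207/2; answer 207/2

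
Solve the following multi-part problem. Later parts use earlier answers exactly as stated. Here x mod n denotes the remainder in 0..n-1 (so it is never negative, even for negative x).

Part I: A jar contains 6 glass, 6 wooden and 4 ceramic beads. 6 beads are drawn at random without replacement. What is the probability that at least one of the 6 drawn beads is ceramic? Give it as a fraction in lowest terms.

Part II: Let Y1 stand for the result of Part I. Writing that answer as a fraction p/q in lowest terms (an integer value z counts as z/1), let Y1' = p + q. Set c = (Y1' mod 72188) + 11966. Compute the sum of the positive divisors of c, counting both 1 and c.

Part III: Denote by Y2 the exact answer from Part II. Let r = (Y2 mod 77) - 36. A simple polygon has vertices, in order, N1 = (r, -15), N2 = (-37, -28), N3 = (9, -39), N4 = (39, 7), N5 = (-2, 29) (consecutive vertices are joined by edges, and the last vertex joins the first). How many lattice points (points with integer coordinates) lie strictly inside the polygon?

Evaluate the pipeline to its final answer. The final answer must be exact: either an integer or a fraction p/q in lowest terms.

Part I: total draws C(16,6) = 8008; complement C(12,6) = 924; favorable 8008 - 924 = 7084; P = 23/26; answer 23/26
Part II: Y1 = 23/26; threaded value p + q = 49; c = 12015; 12015 = 3^3 * 5 * 89; sigma = (1 + 3 + 9 + 27) * (1 + 5) * (1 + 89) = 40 * 6 * 90 = 21600; answer 21600
Part III: Y2 = 21600; r = 4; cross terms: (4*-28 - -37*-15)=-667, (-37*-39 - 9*-28)=1695, (9*7 - 39*-39)=1584, (39*29 - -2*7)=1145, (-2*-15 - 4*29)=-86; twice the area = |3671| = 3671; area = 3671/2; boundary points = 1 + 1 + 2 + 1 + 2 = 7; strictly interior points = area - boundary/2 + 1 = 1833; answer 1833

1833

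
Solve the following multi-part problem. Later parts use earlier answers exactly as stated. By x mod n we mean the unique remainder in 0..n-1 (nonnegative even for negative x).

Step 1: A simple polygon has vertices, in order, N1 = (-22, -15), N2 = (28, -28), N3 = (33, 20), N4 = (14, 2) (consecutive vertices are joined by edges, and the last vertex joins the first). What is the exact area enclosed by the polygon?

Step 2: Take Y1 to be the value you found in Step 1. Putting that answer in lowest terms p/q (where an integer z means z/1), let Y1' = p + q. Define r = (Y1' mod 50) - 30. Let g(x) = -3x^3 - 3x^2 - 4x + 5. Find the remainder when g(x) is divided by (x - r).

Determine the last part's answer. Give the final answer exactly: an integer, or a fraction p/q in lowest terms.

1985

Step 1: cross terms: (-22*-28 - 28*-15)=1036, (28*20 - 33*-28)=1484, (33*2 - 14*20)=-214, (14*-15 - -22*2)=-166; twice the area = |2140| = 2140; area = 1070; answer 1070
Step 2: Y1 = 1070; threaded value p + q = 1071; r = -9; remainder = value at the root: -3*(-9)^3 - 3*(-9)^2 - 4*(-9)^1 + 5 = (2187) + (-243) + (36) + (5) = 1985; answer 1985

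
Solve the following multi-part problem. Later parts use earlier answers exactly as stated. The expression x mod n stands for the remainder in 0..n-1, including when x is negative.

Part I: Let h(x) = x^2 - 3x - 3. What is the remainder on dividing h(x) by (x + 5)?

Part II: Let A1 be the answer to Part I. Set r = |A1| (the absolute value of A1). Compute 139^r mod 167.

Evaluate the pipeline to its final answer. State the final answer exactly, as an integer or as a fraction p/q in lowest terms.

Part I: remainder = value at the root: 1*(-5)^2 - 3*(-5)^1 - 3 = (25) + (15) + (-3) = 37; answer 37
Part II: A1 = 37; r = 37; squarings mod 167: 139^1=139, 139^2=116, 139^4=96, 139^8=31, 139^16=126, 139^32=11; 139^37 = 139^1 * 139^4 * 139^32 = 158 (mod 167); answer 158

158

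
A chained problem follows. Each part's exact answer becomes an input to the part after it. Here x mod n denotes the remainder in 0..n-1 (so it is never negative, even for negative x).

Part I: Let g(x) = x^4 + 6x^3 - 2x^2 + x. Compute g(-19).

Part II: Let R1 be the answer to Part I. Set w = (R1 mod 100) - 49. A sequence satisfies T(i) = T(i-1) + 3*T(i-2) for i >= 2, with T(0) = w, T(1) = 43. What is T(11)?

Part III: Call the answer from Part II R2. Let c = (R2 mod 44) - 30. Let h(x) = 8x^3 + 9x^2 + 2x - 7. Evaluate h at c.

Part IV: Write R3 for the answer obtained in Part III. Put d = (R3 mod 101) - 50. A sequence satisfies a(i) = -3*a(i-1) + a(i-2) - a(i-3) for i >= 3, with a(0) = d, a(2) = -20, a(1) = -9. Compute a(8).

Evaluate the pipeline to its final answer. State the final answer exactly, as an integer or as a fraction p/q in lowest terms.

-5057

Part I: 1*(-19)^4 + 6*(-19)^3 - 2*(-19)^2 + 1*(-19)^1 = (130321) + (-41154) + (-722) + (-19) = 88426; answer 88426
Part II: R1 = 88426; w = -23; T(2) = 1*(43) + 3*(-23) = -26; iterating: T(2)=-26, T(3)=103, T(4)=25, T(5)=334, T(6)=409, T(7)=1411, T(8)=2638, T(9)=6871, T(10)=14785, T(11)=35398; answer 35398
Part III: R2 = 35398; c = -8; 8*(-8)^3 + 9*(-8)^2 + 2*(-8)^1 - 7 = (-4096) + (576) + (-16) + (-7) = -3543; answer -3543
Part IV: R3 = -3543; d = 43; a(3) = -3*(-20) + 1*(-9) - 1*(43) = 8; iterating: a(3)=8, a(4)=-35, a(5)=133, a(6)=-442, a(7)=1494, a(8)=-5057; answer -5057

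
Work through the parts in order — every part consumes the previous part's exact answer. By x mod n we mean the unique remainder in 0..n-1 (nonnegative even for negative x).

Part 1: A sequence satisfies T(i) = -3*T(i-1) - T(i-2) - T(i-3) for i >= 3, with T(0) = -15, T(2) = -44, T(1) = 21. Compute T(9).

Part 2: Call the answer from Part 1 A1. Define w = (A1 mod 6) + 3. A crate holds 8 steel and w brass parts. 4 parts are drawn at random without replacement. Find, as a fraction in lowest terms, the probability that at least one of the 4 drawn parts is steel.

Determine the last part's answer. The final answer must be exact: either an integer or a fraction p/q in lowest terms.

Part 1: T(3) = -3*(-44) - 1*(21) - 1*(-15) = 126; iterating: T(3)=126, T(4)=-355, T(5)=983, T(6)=-2720, T(7)=7532, T(8)=-20859, T(9)=57765; answer 57765
Part 2: A1 = 57765; w = 6; total draws C(14,4) = 1001; complement C(6,4) = 15; favorable 1001 - 15 = 986; P = 986/1001; answer 986/1001

986/1001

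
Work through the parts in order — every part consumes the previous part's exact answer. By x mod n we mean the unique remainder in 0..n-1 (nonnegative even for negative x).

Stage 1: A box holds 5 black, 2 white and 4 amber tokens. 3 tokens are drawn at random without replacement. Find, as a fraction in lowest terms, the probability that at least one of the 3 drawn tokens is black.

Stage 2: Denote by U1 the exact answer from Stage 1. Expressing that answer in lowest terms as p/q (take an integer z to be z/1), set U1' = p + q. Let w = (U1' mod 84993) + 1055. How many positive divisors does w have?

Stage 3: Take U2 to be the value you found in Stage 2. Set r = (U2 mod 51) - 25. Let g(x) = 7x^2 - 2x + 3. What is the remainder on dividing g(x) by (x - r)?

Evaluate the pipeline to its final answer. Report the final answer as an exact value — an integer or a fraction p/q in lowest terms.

Stage 1: total draws C(11,3) = 165; complement C(6,3) = 20; favorable 165 - 20 = 145; P = 29/33; answer 29/33
Stage 2: U1 = 29/33; threaded value p + q = 62; w = 1117; 1117 is prime, so its only divisors are 1 and 1117; count = 2; answer 2
Stage 3: U2 = 2; r = -23; remainder = value at the root: 7*(-23)^2 - 2*(-23)^1 + 3 = (3703) + (46) + (3) = 3752; answer 3752

3752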